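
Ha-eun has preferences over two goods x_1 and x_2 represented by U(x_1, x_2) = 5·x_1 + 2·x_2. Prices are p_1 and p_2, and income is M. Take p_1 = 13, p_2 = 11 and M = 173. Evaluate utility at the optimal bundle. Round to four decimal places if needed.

V = 66.5385

Perfect substitutes: compare marginal utility per dollar. 5/p_1 vs 2/p_2 → 0.3846 vs 0.1818.
x_1 gives more utility per dollar, so spend all income on x_1: x_1* = M/p_1, x_2* = 0.
Numerically: x_1* = 13.3077, x_2* = 0.
Utility at the optimum: U(13.3077, 0) = 66.5385.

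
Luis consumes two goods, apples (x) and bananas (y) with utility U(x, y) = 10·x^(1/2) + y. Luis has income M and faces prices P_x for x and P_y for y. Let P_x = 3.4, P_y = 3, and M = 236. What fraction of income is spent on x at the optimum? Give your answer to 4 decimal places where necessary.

share on x = 0.2804

Solve: √x = 5·P_y/P_x, so x*(P_x,P_y) = (5·P_y/P_x)², and y* = (M − P_x·x*)/P_y.
Plugging in: x* = (5·3/3.4)² = 19.4637, y* = 56.6078.
Expenditure on x: 3.4·19.4637 = 66.1765; share = 0.2804.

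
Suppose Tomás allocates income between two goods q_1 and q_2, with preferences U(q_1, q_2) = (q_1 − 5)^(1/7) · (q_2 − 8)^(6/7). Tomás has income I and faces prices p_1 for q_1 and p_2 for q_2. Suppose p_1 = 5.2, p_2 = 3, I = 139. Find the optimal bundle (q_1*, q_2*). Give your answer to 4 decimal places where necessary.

Let q_1' = q_1−5, q_2' = q_2−8. MRS = (1/6)·q_2'/q_1' = p_1/p_2.
After buying the subsistence bundle (5, 8), a share 1/7 of the remaining income goes to q_1: q_1* = 5 + 1/7·(I − 5p_1 − 8p_2)/p_1.
Discretionary income = 139 − 5·5.2 − 8·3 = 89; q_1* = 5 + 1/7·89/5.2 = 7.4451; q_2* = 8 + 6/7·89/3 = 33.4286.

q_1* = 7.4451, q_2* = 33.4286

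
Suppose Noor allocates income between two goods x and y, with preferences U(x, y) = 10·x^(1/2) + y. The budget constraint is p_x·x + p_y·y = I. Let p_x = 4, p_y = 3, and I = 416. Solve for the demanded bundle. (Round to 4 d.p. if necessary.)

Plugging in: x* = (5·3/4)² = 14.0625, y* = 119.9167.

x* = 14.0625, y* = 119.9167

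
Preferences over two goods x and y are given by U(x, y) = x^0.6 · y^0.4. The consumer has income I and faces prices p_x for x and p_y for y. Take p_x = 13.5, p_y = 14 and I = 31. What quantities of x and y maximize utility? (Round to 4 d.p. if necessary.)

At p_x=13.5, p_y=14, I=31: x* = 0.6·31/13.5 = 1.3778, y* = 0.8857.

x* = 1.3778, y* = 0.8857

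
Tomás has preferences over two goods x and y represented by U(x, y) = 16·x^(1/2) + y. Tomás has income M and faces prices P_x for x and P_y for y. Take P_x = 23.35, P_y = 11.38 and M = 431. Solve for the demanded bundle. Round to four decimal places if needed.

Solve: √x = 8·P_y/P_x, so x*(P_x,P_y) = (8·P_y/P_x)², and y* = (M − P_x·x*)/P_y.
Plugging in: x* = (8·11.38/23.35)² = 15.2016, y* = 6.682.

x* = 15.2016, y* = 6.682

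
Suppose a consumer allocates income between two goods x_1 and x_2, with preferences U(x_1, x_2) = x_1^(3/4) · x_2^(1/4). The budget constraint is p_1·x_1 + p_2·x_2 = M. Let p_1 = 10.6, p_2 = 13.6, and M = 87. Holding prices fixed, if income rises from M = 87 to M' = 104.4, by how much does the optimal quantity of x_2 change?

Demand: x_1*(p_1,p_2,M) = 0.75·M/p_1 and x_2* = 0.25·M/p_2.
At p_1=10.6, p_2=13.6, M=87: x_2* = 0.25·87/13.6 = 1.5993.
At M' = 104.4: x_2* = 1.9191. Change: 1.9191 − 1.5993 = 0.3199.

Δx_2* = 0.3199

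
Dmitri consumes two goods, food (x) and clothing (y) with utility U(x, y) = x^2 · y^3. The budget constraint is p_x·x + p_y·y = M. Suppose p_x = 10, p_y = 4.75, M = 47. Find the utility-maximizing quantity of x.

x* = 1.88

Demand: x*(p_x,p_y,M) = 0.4·M/p_x and y* = 0.6·M/p_y.
At p_x=10, p_y=4.75, M=47: x* = 0.4·47/10 = 1.88.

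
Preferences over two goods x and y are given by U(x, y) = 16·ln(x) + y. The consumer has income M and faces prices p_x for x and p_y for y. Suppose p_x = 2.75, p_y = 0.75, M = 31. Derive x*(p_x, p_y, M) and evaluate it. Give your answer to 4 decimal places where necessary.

x* = 4.3636

Set MRS = p_x/p_y: (16/x)/1 = p_x/p_y.
So x*(p_x,p_y) = 16·p_y/p_x, independent of income; and y* = (M − 16·p_y)/p_y.
At the given prices: x* = 16·0.75/2.75 = 4.3636.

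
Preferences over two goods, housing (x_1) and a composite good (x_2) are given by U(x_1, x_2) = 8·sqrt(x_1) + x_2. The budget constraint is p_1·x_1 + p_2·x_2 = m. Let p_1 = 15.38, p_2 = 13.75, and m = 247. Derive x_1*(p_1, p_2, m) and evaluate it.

x_1* = 12.7883

Set MRS = p_1/p_2: 4·x_1^(−1/2) = p_1/p_2.
Solve: √x_1 = 4·p_2/p_1, so x_1*(p_1,p_2) = (4·p_2/p_1)², and x_2* = (m − p_1·x_1*)/p_2.
Plugging in: x_1* = (4·13.75/15.38)² = 12.7883.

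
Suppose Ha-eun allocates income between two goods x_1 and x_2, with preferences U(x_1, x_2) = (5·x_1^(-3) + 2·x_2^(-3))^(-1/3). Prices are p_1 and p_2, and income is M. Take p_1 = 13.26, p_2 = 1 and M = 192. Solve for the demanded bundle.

From the CES first-order condition, (5/2)·(x_2/x_1)^(4) = p_1/p_2.
Solve for the ratio: x_2/x_1 = [(2/5)·p_1/p_2]^(0.25).
Substitute x_2 = (x_2/x_1)·x_1 into the budget: x_1* = M/(p_1 + p_2·(x_2/x_1)).
Numerically x_2/x_1 = 1.517577, so x_1* = 192/(13.26 + 1·1.517577) = 12.9927 and x_2* = 1.517577·12.9927 = 19.7174.

x_1* = 12.9927, x_2* = 19.7174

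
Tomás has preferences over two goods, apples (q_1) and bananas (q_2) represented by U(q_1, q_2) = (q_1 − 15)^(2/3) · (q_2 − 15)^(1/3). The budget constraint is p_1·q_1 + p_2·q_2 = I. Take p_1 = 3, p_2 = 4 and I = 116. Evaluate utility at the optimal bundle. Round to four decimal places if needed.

V = 1.7627

This is Cobb-Douglas in (q_1−15, q_2−15): tangency gives 2/3·p_2·(q_2−15) = 1/3·p_1·(q_1−15).
After buying the subsistence bundle (15, 15), a share 2/3 of the remaining income goes to q_1: q_1* = 15 + 2/3·(I − 15p_1 − 15p_2)/p_1.
Discretionary income = 116 − 15·3 − 15·4 = 11; q_1* = 15 + 2/3·11/3 = 17.4444; q_2* = 15 + 1/3·11/4 = 15.9167.
Utility at the optimum: U(17.4444, 15.9167) = 1.7627.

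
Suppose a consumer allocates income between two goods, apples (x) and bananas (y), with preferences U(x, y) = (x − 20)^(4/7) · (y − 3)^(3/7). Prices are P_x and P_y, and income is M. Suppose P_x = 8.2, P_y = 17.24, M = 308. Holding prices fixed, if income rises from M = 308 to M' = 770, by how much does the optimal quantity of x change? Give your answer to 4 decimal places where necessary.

Δx* = 32.1951

Discretionary income = 308 − 20·8.2 − 3·17.24 = 92.28; x* = 20 + 4/7·92.28/8.2 = 26.4307.
At M' = 770: x* = 58.6258. Change: 58.6258 − 26.4307 = 32.1951.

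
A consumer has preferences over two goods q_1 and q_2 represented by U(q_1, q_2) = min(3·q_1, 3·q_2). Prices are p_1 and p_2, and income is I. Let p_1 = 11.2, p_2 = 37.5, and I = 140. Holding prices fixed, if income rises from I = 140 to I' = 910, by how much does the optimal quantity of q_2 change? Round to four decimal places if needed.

With perfect complements, no substitution: consume in ratio q_1:q_2 = 3:3.
Budget: p_1·q_1 + p_2·q_1 = I, so (3·p_1 + 3·p_2)·q_1 = 3·I.
Demand: q_1*(p_1,p_2,I) = 3·I/(3·p_1 + 3·p_2), q_2* = 3·I/(3·p_1 + 3·p_2).
Here 3·11.2 + 3·37.5 = 146.1, giving q_2* = 2.8747.
At I' = 910: q_2* = 18.6858. Change: 18.6858 − 2.8747 = 15.8111.

Δq_2* = 15.8111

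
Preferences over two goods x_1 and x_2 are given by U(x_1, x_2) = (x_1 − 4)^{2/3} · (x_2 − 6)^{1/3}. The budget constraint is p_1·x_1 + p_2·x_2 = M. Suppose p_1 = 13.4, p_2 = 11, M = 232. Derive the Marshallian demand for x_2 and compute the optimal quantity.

MRS = 2·(x_2−6)/(x_1−4). Tangency with p_1/p_2 gives x_2−6 = (1/2)·(p_1/p_2)·(x_1−4).
Substituting into the budget: x_1* = 4 + 2/3·(M − 4·p_1 − 6·p_2)/p_1, and x_2* = 6 + 1/3·(…)/p_2.
Discretionary income = 232 − 4·13.4 − 6·11 = 112.4; x_2* = 6 + 1/3·112.4/11 = 9.4061.

x_2* = 9.4061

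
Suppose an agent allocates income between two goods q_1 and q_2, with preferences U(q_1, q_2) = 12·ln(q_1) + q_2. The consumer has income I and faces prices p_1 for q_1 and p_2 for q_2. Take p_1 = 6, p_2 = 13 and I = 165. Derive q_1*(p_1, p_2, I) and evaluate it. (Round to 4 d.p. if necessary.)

MU_q_1 = 12/q_1, MU_q_2 = 1. Tangency: 12/q_1 = p_1/p_2.
So q_1*(p_1,p_2) = 12·p_2/p_1, independent of income; and q_2* = (I − 12·p_2)/p_2.
At the given prices: q_1* = 12·13/6 = 26.

q_1* = 26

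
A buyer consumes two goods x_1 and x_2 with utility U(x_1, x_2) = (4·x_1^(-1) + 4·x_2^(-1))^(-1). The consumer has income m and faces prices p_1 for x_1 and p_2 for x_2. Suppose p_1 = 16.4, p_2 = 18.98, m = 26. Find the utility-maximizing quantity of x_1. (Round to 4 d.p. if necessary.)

x_1* = 0.7637

MU_x_1 ∝ 4·x_1^(-2), MU_x_2 ∝ 4·x_2^(-2), so MRS = (x_2/x_1)^(2) = p_1/p_2.
Solve for the ratio: x_2/x_1 = [p_1/p_2]^(0.5).
With the ratio pinned down, the budget gives x_1* = m/(p_1 + p_2·(x_2/x_1)) and x_2* = (x_2/x_1)·x_1*.
Numerically x_2/x_1 = 0.929552, so x_1* = 26/(16.4 + 18.98·0.929552) = 0.7637.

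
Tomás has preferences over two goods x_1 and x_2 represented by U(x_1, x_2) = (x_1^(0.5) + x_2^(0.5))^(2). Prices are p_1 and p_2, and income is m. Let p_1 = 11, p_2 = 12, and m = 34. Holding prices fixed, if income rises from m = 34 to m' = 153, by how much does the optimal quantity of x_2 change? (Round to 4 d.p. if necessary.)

MRS = MU_x_1/MU_x_2 = (x_2/x_1)^(0.5). Set equal to p_1/p_2.
Solve for the ratio: x_2/x_1 = [p_1/p_2]^(2).
With the ratio pinned down, the budget gives x_1* = m/(p_1 + p_2·(x_2/x_1)) and x_2* = (x_2/x_1)·x_1*.
Numerically x_2/x_1 = 0.840278, so x_1* = 34/(11 + 12·0.840278) = 1.6126 and x_2* = 0.840278·1.6126 = 1.3551.
At m' = 153: x_2* = 6.0978. Change: 6.0978 − 1.3551 = 4.7428.

Δx_2* = 4.7428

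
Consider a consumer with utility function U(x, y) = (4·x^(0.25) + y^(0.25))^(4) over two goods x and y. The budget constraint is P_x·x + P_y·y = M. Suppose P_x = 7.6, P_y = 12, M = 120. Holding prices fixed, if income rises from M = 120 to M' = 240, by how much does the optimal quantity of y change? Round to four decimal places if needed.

Δy* = 1.1914

MU_x ∝ 4·x^(-0.75), MU_y ∝ y^(-0.75), so MRS = 4·(y/x)^(0.75) = P_x/P_y.
Solve for the ratio: y/x = [(1/4)·P_x/P_y]^(4/3).
Substitute y = (y/x)·x into the budget: x* = M/(P_x + P_y·(y/x)).
Numerically y/x = 0.085657, so x* = 120/(7.6 + 12·0.085657) = 13.9084 and y* = 0.085657·13.9084 = 1.1914.
At M' = 240: y* = 2.3827. Change: 2.3827 − 1.1914 = 1.1914.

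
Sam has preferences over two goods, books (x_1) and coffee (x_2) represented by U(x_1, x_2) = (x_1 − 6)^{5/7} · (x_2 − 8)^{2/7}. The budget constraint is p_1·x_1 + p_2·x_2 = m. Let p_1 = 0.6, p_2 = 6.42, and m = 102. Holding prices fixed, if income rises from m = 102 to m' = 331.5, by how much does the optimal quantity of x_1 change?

MRS = (5/2)·(x_2−8)/(x_1−6). Tangency with p_1/p_2 gives x_2−8 = (2/5)·(p_1/p_2)·(x_1−6).
Substituting into the budget: x_1* = 6 + 5/7·(m − 6·p_1 − 8·p_2)/p_1, and x_2* = 8 + 2/7·(…)/p_2.
Discretionary income = 102 − 6·0.6 − 8·6.42 = 47.04; x_1* = 6 + 5/7·47.04/0.6 = 62.
At m' = 331.5: x_1* = 335.2143. Change: 335.2143 − 62 = 273.2143.

Δx_1* = 273.2143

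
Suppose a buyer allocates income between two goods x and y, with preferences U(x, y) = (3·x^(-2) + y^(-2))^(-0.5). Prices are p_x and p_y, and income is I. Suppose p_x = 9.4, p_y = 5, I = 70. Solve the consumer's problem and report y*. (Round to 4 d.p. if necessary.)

y* = 4.3792

MRS = MU_x/MU_y = 3·(y/x)^(3). Set equal to p_x/p_y.
Solve for the ratio: y/x = [(1/3)·p_x/p_y]^(1/3).
With the ratio pinned down, the budget gives x* = I/(p_x + p_y·(y/x)) and y* = (y/x)·x*.
Numerically y/x = 0.855747, so x* = 70/(9.4 + 5·0.855747) = 5.1174 and y* = 0.855747·5.1174 = 4.3792.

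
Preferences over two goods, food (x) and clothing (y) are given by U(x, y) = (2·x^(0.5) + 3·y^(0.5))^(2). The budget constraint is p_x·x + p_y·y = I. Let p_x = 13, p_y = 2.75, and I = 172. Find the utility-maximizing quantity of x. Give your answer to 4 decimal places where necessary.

MRS = MU_x/MU_y = (2/3)·(y/x)^(0.5). Set equal to p_x/p_y.
Hence y/x = ((3/2)·p_x/p_y)^(1/(0.5)), i.e. raised to the 2 power.
Substitute y = (y/x)·x into the budget: x* = I/(p_x + p_y·(y/x)).
Numerically y/x = 50.280992, so x* = 172/(13 + 2.75·50.280992) = 1.137.

x* = 1.137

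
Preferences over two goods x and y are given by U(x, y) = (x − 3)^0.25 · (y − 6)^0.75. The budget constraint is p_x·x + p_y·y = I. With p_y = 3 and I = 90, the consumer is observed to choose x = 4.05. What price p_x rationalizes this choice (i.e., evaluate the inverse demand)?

Let x' = x−3, y' = y−6. MRS = (1/3)·y'/x' = p_x/p_y.
Substituting into the budget: x* = 3 + 0.25·(I − 3·p_x − 6·p_y)/p_x, and y* = 6 + 0.75·(…)/p_y.
Set x* = 4.05 in the demand function and solve for p_x: p_x = 10.

p_x = 10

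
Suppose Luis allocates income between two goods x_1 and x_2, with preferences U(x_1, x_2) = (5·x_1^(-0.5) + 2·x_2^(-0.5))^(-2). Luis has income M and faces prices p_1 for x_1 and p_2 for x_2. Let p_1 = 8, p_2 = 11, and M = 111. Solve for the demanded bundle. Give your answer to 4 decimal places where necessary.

x_1* = 8.652, x_2* = 3.7986

Substitute x_2 = (x_2/x_1)·x_1 into the budget: x_1* = M/(p_1 + p_2·(x_2/x_1)).
Numerically x_2/x_1 = 0.439041, so x_1* = 111/(8 + 11·0.439041) = 8.652 and x_2* = 0.439041·8.652 = 3.7986.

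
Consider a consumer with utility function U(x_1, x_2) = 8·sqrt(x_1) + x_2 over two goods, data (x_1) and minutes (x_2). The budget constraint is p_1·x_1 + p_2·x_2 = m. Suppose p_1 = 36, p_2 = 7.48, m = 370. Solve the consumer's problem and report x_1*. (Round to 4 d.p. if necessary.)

x_1* = 0.6907

Utility is quasi-linear in x_2; the FOC for x_1 is 4/√x_1 = p_1/p_2.
Solve: √x_1 = 4·p_2/p_1, so x_1*(p_1,p_2) = (4·p_2/p_1)², and x_2* = (m − p_1·x_1*)/p_2.
Plugging in: x_1* = (4·7.48/36)² = 0.6907.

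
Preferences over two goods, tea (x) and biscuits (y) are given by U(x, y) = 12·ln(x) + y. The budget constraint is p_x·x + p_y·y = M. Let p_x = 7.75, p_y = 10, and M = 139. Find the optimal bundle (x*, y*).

Set MRS = p_x/p_y: (12/x)/1 = p_x/p_y.
So x*(p_x,p_y) = 12·p_y/p_x, independent of income; and y* = (M − 12·p_y)/p_y.
At the given prices: x* = 12·10/7.75 = 15.4839, and y* = 1.9.

x* = 15.4839, y* = 1.9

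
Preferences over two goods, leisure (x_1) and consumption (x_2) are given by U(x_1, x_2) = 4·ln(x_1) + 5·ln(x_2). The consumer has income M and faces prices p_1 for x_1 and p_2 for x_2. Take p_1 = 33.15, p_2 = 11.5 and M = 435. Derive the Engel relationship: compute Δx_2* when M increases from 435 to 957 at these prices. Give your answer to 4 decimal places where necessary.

Δx_2* = 25.2174

Tangency: MRS = (4/5)·x_2/x_1 = p_1/p_2.
Rearranging, p_2·x_2 = (5/4)·p_1·x_1. Substituting into the budget gives p_1·x_1·(1 + (5/4)) = M.
Demand: x_1*(p_1,p_2,M) = 4/9·M/p_1 and x_2* = 5/9·M/p_2.
At p_1=33.15, p_2=11.5, M=435: x_2* = 5/9·435/11.5 = 21.0145.
At M' = 957: x_2* = 46.2319. Change: 46.2319 − 21.0145 = 25.2174.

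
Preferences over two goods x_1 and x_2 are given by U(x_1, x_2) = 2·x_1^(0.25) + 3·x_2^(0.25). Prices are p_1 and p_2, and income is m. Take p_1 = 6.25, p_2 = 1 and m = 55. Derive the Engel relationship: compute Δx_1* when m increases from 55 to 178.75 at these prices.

Δx_1* = 4.7563

MRS = MU_x_1/MU_x_2 = (2/3)·(x_2/x_1)^(0.75). Set equal to p_1/p_2.
Hence x_2/x_1 = ((3/2)·p_1/p_2)^(1/(0.75)), i.e. raised to the 4/3 power.
Substitute x_2 = (x_2/x_1)·x_1 into the budget: x_1* = m/(p_1 + p_2·(x_2/x_1)).
Numerically x_2/x_1 = 19.767953, so x_1* = 55/(6.25 + 1·19.767953) = 2.1139.
At m' = 178.75: x_1* = 6.8703. Change: 6.8703 − 2.1139 = 4.7563.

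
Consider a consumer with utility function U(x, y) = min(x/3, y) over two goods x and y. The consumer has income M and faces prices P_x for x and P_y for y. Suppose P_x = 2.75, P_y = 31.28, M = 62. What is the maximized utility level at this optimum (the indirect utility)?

Demand: x*(P_x,P_y,M) = 3·M/(3·P_x + P_y), y* = M/(3·P_x + P_y).
Here 3·2.75 + 31.28 = 39.53, giving x* = 4.7053 and y* = 1.5684.
Utility at the optimum: U(4.7053, 1.5684) = 1.5684.

V = 1.5684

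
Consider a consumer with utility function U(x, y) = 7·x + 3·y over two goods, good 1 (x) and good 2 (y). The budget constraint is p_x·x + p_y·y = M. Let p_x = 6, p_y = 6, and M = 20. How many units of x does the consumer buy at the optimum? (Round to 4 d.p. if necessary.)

x gives more utility per dollar, so spend all income on x: x* = M/p_x, y* = 0.
Numerically: x* = 3.3333, y* = 0.

x* = 3.3333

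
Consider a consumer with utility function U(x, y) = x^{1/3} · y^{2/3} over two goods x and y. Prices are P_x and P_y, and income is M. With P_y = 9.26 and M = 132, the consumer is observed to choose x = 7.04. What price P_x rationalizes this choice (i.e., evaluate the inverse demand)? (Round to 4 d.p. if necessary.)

P_x = 6.25

Tangency: MRS = (1/2)·y/x = P_x/P_y.
So 1/3·P_y·y = 2/3·P_x·x; combined with the budget, a share 1/3 of income goes to x.
Demand: x*(P_x,P_y,M) = 1/3·M/P_x and y* = 2/3·M/P_y.
Set x* = 7.04 in the demand function and solve for P_x: P_x = 6.25.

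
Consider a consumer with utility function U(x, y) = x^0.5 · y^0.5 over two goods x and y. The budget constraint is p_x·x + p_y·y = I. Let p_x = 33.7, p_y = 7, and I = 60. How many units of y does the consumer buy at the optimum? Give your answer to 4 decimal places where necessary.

At p_x=33.7, p_y=7, I=60: y* = 0.5·60/7 = 4.2857.

y* = 4.2857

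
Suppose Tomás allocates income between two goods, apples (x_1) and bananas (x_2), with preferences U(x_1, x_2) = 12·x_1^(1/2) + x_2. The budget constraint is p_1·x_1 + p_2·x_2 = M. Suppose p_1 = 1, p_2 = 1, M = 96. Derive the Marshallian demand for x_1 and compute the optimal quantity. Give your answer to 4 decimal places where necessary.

Plugging in: x_1* = (6·1/1)² = 36.

x_1* = 36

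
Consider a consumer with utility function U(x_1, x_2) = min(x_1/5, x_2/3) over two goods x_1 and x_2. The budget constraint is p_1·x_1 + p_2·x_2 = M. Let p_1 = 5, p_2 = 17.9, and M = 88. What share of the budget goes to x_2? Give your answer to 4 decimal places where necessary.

share on x_2 = 0.6823

With perfect complements, no substitution: consume in ratio x_1:x_2 = 5:3.
Budget: p_1·x_1 + p_2·(3/5)·x_1 = M, so (5·p_1 + 3·p_2)·x_1 = 5·M.
Demand: x_1*(p_1,p_2,M) = 5·M/(5·p_1 + 3·p_2), x_2* = 3·M/(5·p_1 + 3·p_2).
Here 5·5 + 3·17.9 = 78.7, giving x_1* = 5.5909 and x_2* = 3.3545.
Expenditure on x_2: 17.9·3.3545 = 60.0457; share = 0.6823.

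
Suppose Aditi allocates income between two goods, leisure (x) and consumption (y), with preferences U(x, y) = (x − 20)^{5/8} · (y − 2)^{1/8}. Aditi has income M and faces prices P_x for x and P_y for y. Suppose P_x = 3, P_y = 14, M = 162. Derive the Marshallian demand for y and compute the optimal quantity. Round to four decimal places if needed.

Let x' = x−20, y' = y−2. MRS = 5·y'/x' = P_x/P_y.
After buying the subsistence bundle (20, 2), a share 5/6 of the remaining income goes to x: x* = 20 + 5/6·(M − 20P_x − 2P_y)/P_x.
Discretionary income = 162 − 20·3 − 2·14 = 74; y* = 2 + 1/6·74/14 = 2.881.

y* = 2.881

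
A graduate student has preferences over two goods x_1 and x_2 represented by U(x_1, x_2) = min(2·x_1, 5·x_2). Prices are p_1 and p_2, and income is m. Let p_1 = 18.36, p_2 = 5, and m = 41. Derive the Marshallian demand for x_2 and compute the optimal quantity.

x_2* = 0.8055

Demand: x_1*(p_1,p_2,m) = 5·m/(5·p_1 + 2·p_2), x_2* = 2·m/(5·p_1 + 2·p_2).
Here 5·18.36 + 2·5 = 101.8, giving x_2* = 0.8055.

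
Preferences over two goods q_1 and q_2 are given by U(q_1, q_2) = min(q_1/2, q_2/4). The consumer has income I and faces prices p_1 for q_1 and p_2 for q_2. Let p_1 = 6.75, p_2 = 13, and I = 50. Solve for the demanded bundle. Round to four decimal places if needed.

With perfect complements, no substitution: consume in ratio q_1:q_2 = 2:4.
Budget: p_1·q_1 + p_2·2·q_1 = I, so (2·p_1 + 4·p_2)·q_1 = 2·I.
Demand: q_1*(p_1,p_2,I) = 2·I/(2·p_1 + 4·p_2), q_2* = 4·I/(2·p_1 + 4·p_2).
Here 2·6.75 + 4·13 = 65.5, giving q_1* = 1.5267 and q_2* = 3.0534.

q_1* = 1.5267, q_2* = 3.0534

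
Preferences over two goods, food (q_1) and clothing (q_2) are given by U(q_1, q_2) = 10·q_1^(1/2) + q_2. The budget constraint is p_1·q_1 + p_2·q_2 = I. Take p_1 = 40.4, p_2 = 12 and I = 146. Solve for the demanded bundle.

Set MRS = p_1/p_2: 5·q_1^(−1/2) = p_1/p_2.
Solve: √q_1 = 5·p_2/p_1, so q_1*(p_1,p_2) = (5·p_2/p_1)², and q_2* = (I − p_1·q_1*)/p_2.
Plugging in: q_1* = (5·12/40.4)² = 2.2057, q_2* = 4.7409.

q_1* = 2.2057, q_2* = 4.7409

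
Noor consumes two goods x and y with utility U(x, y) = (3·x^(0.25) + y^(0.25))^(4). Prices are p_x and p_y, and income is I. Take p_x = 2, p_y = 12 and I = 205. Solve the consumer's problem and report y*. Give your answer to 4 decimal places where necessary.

MU_x ∝ 3·x^(-0.75), MU_y ∝ y^(-0.75), so MRS = 3·(y/x)^(0.75) = p_x/p_y.
Solve for the ratio: y/x = [(1/3)·p_x/p_y]^(4/3).
Substitute y = (y/x)·x into the budget: x* = I/(p_x + p_y·(y/x)).
Numerically y/x = 0.021198, so x* = 205/(2 + 12·0.021198) = 90.9341 and y* = 0.021198·90.9341 = 1.9277.

y* = 1.9277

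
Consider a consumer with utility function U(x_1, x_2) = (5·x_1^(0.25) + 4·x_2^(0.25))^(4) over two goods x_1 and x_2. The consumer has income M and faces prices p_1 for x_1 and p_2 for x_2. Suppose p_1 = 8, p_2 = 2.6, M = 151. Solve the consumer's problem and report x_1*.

Numerically x_2/x_1 = 3.323601, so x_1* = 151/(8 + 2.6·3.323601) = 9.0738.

x_1* = 9.0738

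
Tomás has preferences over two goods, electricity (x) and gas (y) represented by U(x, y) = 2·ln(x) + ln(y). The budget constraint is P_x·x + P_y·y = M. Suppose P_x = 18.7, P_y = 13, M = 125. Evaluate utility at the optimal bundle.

V = 4.1534

MU_x/MU_y = (2·y)/(x); tangency sets this equal to P_x/P_y.
So 2·P_y·y = P_x·x; combined with the budget, a share 2/3 of income goes to x.
Demand: x*(P_x,P_y,M) = 2/3·M/P_x and y* = 1/3·M/P_y.
At P_x=18.7, P_y=13, M=125: x* = 2/3·125/18.7 = 4.4563, y* = 3.2051.
Utility at the optimum: U(4.4563, 3.2051) = 4.1534.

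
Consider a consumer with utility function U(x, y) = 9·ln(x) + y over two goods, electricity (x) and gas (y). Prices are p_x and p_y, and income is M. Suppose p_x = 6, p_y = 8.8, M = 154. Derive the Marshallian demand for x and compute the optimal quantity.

At the given prices: x* = 9·8.8/6 = 13.2.

x* = 13.2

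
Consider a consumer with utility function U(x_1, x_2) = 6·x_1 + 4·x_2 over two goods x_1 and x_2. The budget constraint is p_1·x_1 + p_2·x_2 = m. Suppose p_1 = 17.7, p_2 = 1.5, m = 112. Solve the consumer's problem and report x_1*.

Linear utility — the consumer picks whichever good has higher MU/price: 6/17.7 = 0.339 vs 4/1.5 = 2.6667.
x_2 gives more utility per dollar, so spend all income on x_2: x_2* = m/p_2, x_1* = 0.
Numerically: x_1* = 0, x_2* = 74.6667.

x_1* = 0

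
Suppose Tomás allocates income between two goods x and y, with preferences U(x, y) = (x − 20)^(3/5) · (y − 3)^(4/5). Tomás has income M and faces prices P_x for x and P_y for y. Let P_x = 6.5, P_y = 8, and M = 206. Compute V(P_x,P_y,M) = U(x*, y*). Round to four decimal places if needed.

V = 5.9837

This is Cobb-Douglas in (x−20, y−3): tangency gives 0.6·P_y·(y−3) = 0.8·P_x·(x−20).
Substituting into the budget: x* = 20 + 3/7·(M − 20·P_x − 3·P_y)/P_x, and y* = 3 + 4/7·(…)/P_y.
Discretionary income = 206 − 20·6.5 − 3·8 = 52; x* = 20 + 3/7·52/6.5 = 23.4286; y* = 3 + 4/7·52/8 = 6.7143.
Utility at the optimum: U(23.4286, 6.7143) = 5.9837.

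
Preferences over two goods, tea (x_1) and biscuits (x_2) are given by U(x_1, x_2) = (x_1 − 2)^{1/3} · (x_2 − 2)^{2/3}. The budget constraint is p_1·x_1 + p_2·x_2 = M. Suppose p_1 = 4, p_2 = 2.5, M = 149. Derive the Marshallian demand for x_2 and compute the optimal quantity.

x_2* = 38.2667

MRS = (1/2)·(x_2−2)/(x_1−2). Tangency with p_1/p_2 gives x_2−2 = 2·(p_1/p_2)·(x_1−2).
Substituting into the budget: x_1* = 2 + 1/3·(M − 2·p_1 − 2·p_2)/p_1, and x_2* = 2 + 2/3·(…)/p_2.
Discretionary income = 149 − 2·4 − 2·2.5 = 136; x_2* = 2 + 2/3·136/2.5 = 38.2667.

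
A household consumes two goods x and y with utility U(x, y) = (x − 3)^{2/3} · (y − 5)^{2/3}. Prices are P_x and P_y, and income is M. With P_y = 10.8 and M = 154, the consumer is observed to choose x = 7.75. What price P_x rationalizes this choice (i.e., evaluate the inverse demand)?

This is Cobb-Douglas in (x−3, y−5): tangency gives 2/3·P_y·(y−5) = 2/3·P_x·(x−3).
After buying the subsistence bundle (3, 5), a share 0.5 of the remaining income goes to x: x* = 3 + 0.5·(M − 3P_x − 5P_y)/P_x.
Set x* = 7.75 in the demand function and solve for P_x: P_x = 8.

P_x = 8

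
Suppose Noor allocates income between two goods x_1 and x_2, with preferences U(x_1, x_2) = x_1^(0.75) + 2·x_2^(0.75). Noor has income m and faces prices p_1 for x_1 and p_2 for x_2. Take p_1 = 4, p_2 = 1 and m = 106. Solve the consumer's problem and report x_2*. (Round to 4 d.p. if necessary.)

x_2* = 105.8966

MU_x_1 ∝ x_1^(-0.25), MU_x_2 ∝ 2·x_2^(-0.25), so MRS = (1/2)·(x_2/x_1)^(0.25) = p_1/p_2.
Hence x_2/x_1 = (2·p_1/p_2)^(1/(0.25)), i.e. raised to the 4 power.
With the ratio pinned down, the budget gives x_1* = m/(p_1 + p_2·(x_2/x_1)) and x_2* = (x_2/x_1)·x_1*.
Numerically x_2/x_1 = 4096, so x_1* = 106/(4 + 1·4096) = 0.0259 and x_2* = 4096·0.0259 = 105.8966.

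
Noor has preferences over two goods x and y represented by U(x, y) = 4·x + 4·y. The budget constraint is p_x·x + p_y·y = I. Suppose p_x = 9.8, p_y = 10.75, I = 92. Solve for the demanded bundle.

x* = 9.3878, y* = 0

Perfect substitutes: compare marginal utility per dollar. 4/p_x vs 4/p_y → 0.4082 vs 0.3721.
x gives more utility per dollar, so spend all income on x: x* = I/p_x, y* = 0.
Numerically: x* = 9.3878, y* = 0.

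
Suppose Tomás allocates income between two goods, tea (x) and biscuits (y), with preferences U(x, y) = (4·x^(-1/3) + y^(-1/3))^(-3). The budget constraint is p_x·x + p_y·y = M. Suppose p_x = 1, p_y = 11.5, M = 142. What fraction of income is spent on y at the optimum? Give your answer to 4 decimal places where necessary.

From the CES first-order condition, 4·(y/x)^(4/3) = p_x/p_y.
Solve for the ratio: y/x = [(1/4)·p_x/p_y]^(0.75).
With the ratio pinned down, the budget gives x* = M/(p_x + p_y·(y/x)) and y* = (y/x)·x*.
Numerically y/x = 0.056615, so x* = 142/(1 + 11.5·0.056615) = 86.0047 and y* = 0.056615·86.0047 = 4.8692.
Expenditure on y: 11.5·4.8692 = 55.9953; share = 0.3943.

share on y = 0.3943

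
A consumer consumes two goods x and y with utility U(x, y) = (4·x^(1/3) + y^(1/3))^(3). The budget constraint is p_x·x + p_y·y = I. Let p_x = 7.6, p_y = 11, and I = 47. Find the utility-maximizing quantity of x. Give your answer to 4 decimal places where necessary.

x* = 5.6021

MRS = MU_x/MU_y = 4·(y/x)^(2/3). Set equal to p_x/p_y.
Solve for the ratio: y/x = [(1/4)·p_x/p_y]^(1.5).
With the ratio pinned down, the budget gives x* = I/(p_x + p_y·(y/x)) and y* = (y/x)·x*.
Numerically y/x = 0.071786, so x* = 47/(7.6 + 11·0.071786) = 5.6021.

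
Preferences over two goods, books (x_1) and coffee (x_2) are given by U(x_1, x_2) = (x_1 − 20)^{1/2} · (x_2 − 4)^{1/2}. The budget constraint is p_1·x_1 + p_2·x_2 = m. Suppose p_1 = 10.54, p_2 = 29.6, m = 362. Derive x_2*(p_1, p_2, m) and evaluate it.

Let x_1' = x_1−20, x_2' = x_2−4. MRS = x_2'/x_1' = p_1/p_2.
After buying the subsistence bundle (20, 4), a share 0.5 of the remaining income goes to x_1: x_1* = 20 + 0.5·(m − 20p_1 − 4p_2)/p_1.
Discretionary income = 362 − 20·10.54 − 4·29.6 = 32.8; x_2* = 4 + 0.5·32.8/29.6 = 4.5541.

x_2* = 4.5541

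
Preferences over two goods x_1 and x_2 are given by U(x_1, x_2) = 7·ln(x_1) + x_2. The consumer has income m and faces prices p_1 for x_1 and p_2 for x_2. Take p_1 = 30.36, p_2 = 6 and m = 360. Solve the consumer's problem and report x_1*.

x_1* = 1.3834

MU_x_1 = 7/x_1, MU_x_2 = 1. Tangency: 7/x_1 = p_1/p_2.
So x_1*(p_1,p_2) = 7·p_2/p_1, independent of income; and x_2* = (m − 7·p_2)/p_2.
At the given prices: x_1* = 7·6/30.36 = 1.3834.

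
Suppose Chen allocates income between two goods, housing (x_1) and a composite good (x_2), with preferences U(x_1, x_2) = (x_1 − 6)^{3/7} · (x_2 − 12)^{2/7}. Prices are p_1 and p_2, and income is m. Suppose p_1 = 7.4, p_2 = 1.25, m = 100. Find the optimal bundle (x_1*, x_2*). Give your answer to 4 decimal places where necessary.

Let x_1' = x_1−6, x_2' = x_2−12. MRS = (3/2)·x_2'/x_1' = p_1/p_2.
Substituting into the budget: x_1* = 6 + 0.6·(m − 6·p_1 − 12·p_2)/p_1, and x_2* = 12 + 0.4·(…)/p_2.
Discretionary income = 100 − 6·7.4 − 12·1.25 = 40.6; x_1* = 6 + 0.6·40.6/7.4 = 9.2919; x_2* = 12 + 0.4·40.6/1.25 = 24.992.

x_1* = 9.2919, x_2* = 24.992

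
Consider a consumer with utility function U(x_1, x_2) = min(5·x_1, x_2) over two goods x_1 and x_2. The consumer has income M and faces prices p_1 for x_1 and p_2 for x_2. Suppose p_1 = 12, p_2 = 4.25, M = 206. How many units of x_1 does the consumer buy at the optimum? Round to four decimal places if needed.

With perfect complements, no substitution: consume in ratio x_1:x_2 = 1:5.
Budget: p_1·x_1 + p_2·5·x_1 = M, so (p_1 + 5·p_2)·x_1 = M.
Demand: x_1*(p_1,p_2,M) = M/(p_1 + 5·p_2), x_2* = 5·M/(p_1 + 5·p_2).
Here 12 + 5·4.25 = 33.25, giving x_1* = 6.1955.

x_1* = 6.1955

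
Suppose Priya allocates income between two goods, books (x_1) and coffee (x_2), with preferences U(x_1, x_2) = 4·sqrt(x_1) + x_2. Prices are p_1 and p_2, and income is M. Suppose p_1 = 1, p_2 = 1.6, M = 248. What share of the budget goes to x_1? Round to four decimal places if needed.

Utility is quasi-linear in x_2; the FOC for x_1 is 2/√x_1 = p_1/p_2.
Solve: √x_1 = 2·p_2/p_1, so x_1*(p_1,p_2) = (2·p_2/p_1)², and x_2* = (M − p_1·x_1*)/p_2.
Plugging in: x_1* = (2·1.6/1)² = 10.24, x_2* = 148.6.
Expenditure on x_1: 1·10.24 = 10.24; share = 0.0413.

share on x_1 = 0.0413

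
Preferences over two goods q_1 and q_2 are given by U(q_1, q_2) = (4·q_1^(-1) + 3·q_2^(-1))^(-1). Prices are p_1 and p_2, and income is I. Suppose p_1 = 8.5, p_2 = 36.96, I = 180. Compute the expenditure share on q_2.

share on q_2 = 0.6436

MU_q_1 ∝ 4·q_1^(-2), MU_q_2 ∝ 3·q_2^(-2), so MRS = (4/3)·(q_2/q_1)^(2) = p_1/p_2.
Hence q_2/q_1 = ((3/4)·p_1/p_2)^(1/(2)), i.e. raised to the 0.5 power.
Substitute q_2 = (q_2/q_1)·q_1 into the budget: q_1* = I/(p_1 + p_2·(q_2/q_1)).
Numerically q_2/q_1 = 0.415312, so q_1* = 180/(8.5 + 36.96·0.415312) = 7.5472 and q_2* = 0.415312·7.5472 = 3.1344.
Expenditure on q_2: 36.96·3.1344 = 115.8488; share = 0.6436.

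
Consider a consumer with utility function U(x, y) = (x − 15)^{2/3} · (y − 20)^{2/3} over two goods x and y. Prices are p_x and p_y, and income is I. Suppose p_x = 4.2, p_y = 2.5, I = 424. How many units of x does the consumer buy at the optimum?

x* = 52.0238

After buying the subsistence bundle (15, 20), a share 0.5 of the remaining income goes to x: x* = 15 + 0.5·(I − 15p_x − 20p_y)/p_x.
Discretionary income = 424 − 15·4.2 − 20·2.5 = 311; x* = 15 + 0.5·311/4.2 = 52.0238.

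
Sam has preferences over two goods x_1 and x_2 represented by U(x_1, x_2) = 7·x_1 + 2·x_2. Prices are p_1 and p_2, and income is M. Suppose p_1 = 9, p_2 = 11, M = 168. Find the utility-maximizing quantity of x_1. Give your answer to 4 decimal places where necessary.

Linear utility — the consumer picks whichever good has higher MU/price: 7/9 = 0.7778 vs 2/11 = 0.1818.
x_1 gives more utility per dollar, so spend all income on x_1: x_1* = M/p_1, x_2* = 0.
Numerically: x_1* = 18.6667, x_2* = 0.

x_1* = 18.6667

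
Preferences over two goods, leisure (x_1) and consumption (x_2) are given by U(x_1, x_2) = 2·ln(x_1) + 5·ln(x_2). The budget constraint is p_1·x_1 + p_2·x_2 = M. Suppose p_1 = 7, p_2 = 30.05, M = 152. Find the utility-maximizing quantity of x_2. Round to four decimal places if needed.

Tangency: MRS = (2/5)·x_2/x_1 = p_1/p_2.
Rearranging, p_2·x_2 = (5/2)·p_1·x_1. Substituting into the budget gives p_1·x_1·(1 + (5/2)) = M.
Demand: x_1*(p_1,p_2,M) = 2/7·M/p_1 and x_2* = 5/7·M/p_2.
At p_1=7, p_2=30.05, M=152: x_2* = 5/7·152/30.05 = 3.613.

x_2* = 3.613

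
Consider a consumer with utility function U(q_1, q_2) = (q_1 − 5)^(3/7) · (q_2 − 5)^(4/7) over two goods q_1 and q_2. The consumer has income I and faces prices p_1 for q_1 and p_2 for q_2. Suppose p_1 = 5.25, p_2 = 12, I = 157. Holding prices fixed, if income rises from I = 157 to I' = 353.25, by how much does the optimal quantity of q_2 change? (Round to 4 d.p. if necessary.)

Substituting into the budget: q_1* = 5 + 3/7·(I − 5·p_1 − 5·p_2)/p_1, and q_2* = 5 + 4/7·(…)/p_2.
Discretionary income = 157 − 5·5.25 − 5·12 = 70.75; q_2* = 5 + 4/7·70.75/12 = 8.369.
At I' = 353.25: q_2* = 17.7143. Change: 17.7143 − 8.369 = 9.3452.

Δq_2* = 9.3452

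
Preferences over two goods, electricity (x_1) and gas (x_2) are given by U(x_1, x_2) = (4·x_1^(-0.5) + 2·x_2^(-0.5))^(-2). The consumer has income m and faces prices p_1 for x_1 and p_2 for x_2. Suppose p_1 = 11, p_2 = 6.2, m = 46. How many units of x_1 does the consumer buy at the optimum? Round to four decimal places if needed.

MU_x_1 ∝ 4·x_1^(-1.5), MU_x_2 ∝ 2·x_2^(-1.5), so MRS = 2·(x_2/x_1)^(1.5) = p_1/p_2.
Hence x_2/x_1 = ((1/2)·p_1/p_2)^(1/(1.5)), i.e. raised to the 2/3 power.
With the ratio pinned down, the budget gives x_1* = m/(p_1 + p_2·(x_2/x_1)) and x_2* = (x_2/x_1)·x_1*.
Numerically x_2/x_1 = 0.923239, so x_1* = 46/(11 + 6.2·0.923239) = 2.7505.

x_1* = 2.7505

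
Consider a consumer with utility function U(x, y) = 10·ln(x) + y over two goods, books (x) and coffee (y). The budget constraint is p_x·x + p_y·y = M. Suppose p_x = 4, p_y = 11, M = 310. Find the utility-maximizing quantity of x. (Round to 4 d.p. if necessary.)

x* = 27.5

MU_x = 10/x, MU_y = 1. Tangency: 10/x = p_x/p_y.
So x*(p_x,p_y) = 10·p_y/p_x, independent of income; and y* = (M − 10·p_y)/p_y.
At the given prices: x* = 10·11/4 = 27.5.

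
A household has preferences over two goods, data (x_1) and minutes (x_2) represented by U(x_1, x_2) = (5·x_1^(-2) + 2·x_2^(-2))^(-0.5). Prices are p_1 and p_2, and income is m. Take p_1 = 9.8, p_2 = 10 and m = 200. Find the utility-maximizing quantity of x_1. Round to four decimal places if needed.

x_1* = 11.6832

MRS = MU_x_1/MU_x_2 = (5/2)·(x_2/x_1)^(3). Set equal to p_1/p_2.
Solve for the ratio: x_2/x_1 = [(2/5)·p_1/p_2]^(1/3).
Substitute x_2 = (x_2/x_1)·x_1 into the budget: x_1* = m/(p_1 + p_2·(x_2/x_1)).
Numerically x_2/x_1 = 0.731861, so x_1* = 200/(9.8 + 10·0.731861) = 11.6832.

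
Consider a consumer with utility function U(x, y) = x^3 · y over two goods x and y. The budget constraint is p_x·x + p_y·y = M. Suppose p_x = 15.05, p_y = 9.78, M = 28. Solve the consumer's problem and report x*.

x* = 1.3953

Demand: x*(p_x,p_y,M) = 0.75·M/p_x and y* = 0.25·M/p_y.
At p_x=15.05, p_y=9.78, M=28: x* = 0.75·28/15.05 = 1.3953.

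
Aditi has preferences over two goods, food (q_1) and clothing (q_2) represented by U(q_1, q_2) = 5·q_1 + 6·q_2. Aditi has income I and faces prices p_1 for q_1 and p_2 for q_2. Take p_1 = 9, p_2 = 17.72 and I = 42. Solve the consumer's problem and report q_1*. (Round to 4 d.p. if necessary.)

Perfect substitutes: compare marginal utility per dollar. 5/p_1 vs 6/p_2 → 0.5556 vs 0.3386.
q_1 gives more utility per dollar, so spend all income on q_1: q_1* = I/p_1, q_2* = 0.
Numerically: q_1* = 4.6667, q_2* = 0.

q_1* = 4.6667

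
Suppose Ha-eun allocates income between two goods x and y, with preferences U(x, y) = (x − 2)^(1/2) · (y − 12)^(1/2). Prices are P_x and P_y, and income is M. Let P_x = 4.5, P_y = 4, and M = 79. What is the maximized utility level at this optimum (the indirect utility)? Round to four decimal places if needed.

MRS = (y−12)/(x−2). Tangency with P_x/P_y gives y−12 = (P_x/P_y)·(x−2).
After buying the subsistence bundle (2, 12), a share 0.5 of the remaining income goes to x: x* = 2 + 0.5·(M − 2P_x − 12P_y)/P_x.
Discretionary income = 79 − 2·4.5 − 12·4 = 22; x* = 2 + 0.5·22/4.5 = 4.4444; y* = 12 + 0.5·22/4 = 14.75.
Utility at the optimum: U(4.4444, 14.75) = 2.5927.

V = 2.5927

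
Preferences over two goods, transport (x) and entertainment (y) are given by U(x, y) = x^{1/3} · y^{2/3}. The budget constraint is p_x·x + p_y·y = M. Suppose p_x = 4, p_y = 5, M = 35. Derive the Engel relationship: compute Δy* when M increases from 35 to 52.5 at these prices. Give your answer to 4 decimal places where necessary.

Δy* = 2.3333

The MRS is (1/2)·y/x. Set MRS = p_x/p_y.
So 1/3·p_y·y = 2/3·p_x·x; combined with the budget, a share 1/3 of income goes to x.
Demand: x*(p_x,p_y,M) = 1/3·M/p_x and y* = 2/3·M/p_y.
At p_x=4, p_y=5, M=35: y* = 2/3·35/5 = 4.6667.
At M' = 52.5: y* = 7. Change: 7 − 4.6667 = 2.3333.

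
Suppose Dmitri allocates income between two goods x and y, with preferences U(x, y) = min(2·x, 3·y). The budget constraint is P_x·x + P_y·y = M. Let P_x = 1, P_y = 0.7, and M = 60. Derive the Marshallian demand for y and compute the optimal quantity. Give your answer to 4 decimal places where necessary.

y* = 27.2727

Leontief preferences: the optimum is at the kink where x/3 = y/2, i.e. y = (2/3)·x.
Budget: P_x·x + P_y·(2/3)·x = M, so (3·P_x + 2·P_y)·x = 3·M.
Demand: x*(P_x,P_y,M) = 3·M/(3·P_x + 2·P_y), y* = 2·M/(3·P_x + 2·P_y).
Here 3·1 + 2·0.7 = 4.4, giving y* = 27.2727.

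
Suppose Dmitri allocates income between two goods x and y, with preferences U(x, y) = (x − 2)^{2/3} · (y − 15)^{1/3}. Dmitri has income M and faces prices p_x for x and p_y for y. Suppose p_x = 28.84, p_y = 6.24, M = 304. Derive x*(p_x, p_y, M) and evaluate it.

This is Cobb-Douglas in (x−2, y−15): tangency gives 2/3·p_y·(y−15) = 1/3·p_x·(x−2).
Substituting into the budget: x* = 2 + 2/3·(M − 2·p_x − 15·p_y)/p_x, and y* = 15 + 1/3·(…)/p_y.
Discretionary income = 304 − 2·28.84 − 15·6.24 = 152.72; x* = 2 + 2/3·152.72/28.84 = 5.5303.

x* = 5.5303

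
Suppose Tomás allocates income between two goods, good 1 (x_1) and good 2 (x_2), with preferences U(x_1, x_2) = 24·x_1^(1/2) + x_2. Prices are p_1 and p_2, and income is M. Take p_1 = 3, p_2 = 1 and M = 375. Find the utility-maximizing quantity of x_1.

Thus x_1* = (12·p_2/p_1)² — independent of M — with the rest of income spent on x_2.
Plugging in: x_1* = (12·1/3)² = 16.

x_1* = 16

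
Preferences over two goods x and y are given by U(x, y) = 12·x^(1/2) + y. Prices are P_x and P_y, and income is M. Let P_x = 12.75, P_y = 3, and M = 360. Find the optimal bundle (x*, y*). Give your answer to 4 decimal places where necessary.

x* = 1.9931, y* = 111.5294

Set MRS = P_x/P_y: 6·x^(−1/2) = P_x/P_y.
Solve: √x = 6·P_y/P_x, so x*(P_x,P_y) = (6·P_y/P_x)², and y* = (M − P_x·x*)/P_y.
Plugging in: x* = (6·3/12.75)² = 1.9931, y* = 111.5294.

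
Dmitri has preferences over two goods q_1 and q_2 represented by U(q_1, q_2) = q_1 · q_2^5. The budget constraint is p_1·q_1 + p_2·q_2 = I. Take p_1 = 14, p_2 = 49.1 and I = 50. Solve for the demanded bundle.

q_1* = 0.5952, q_2* = 0.8486

Tangency: MRS = (1/5)·q_2/q_1 = p_1/p_2.
Rearranging, p_2·q_2 = 5·p_1·q_1. Substituting into the budget gives p_1·q_1·(1 + 5) = I.
Demand: q_1*(p_1,p_2,I) = 1/6·I/p_1 and q_2* = 5/6·I/p_2.
At p_1=14, p_2=49.1, I=50: q_1* = 1/6·50/14 = 0.5952, q_2* = 0.8486.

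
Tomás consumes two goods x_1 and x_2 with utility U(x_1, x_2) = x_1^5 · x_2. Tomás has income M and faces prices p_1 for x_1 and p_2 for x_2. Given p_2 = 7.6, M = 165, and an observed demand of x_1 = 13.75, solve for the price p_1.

p_1 = 10

MU_x_1/MU_x_2 = (5·x_2)/(x_1); tangency sets this equal to p_1/p_2.
So 5·p_2·x_2 = p_1·x_1; combined with the budget, a share 5/6 of income goes to x_1.
Demand: x_1*(p_1,p_2,M) = 5/6·M/p_1 and x_2* = 1/6·M/p_2.
Set x_1* = 13.75 in the demand function and solve for p_1: p_1 = 10.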